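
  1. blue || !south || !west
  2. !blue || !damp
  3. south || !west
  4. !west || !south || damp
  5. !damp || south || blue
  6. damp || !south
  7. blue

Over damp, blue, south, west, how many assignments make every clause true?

1

There are 2^4 = 16 truth assignments over (damp, blue, south, west).
Check each against the 7 clauses (columns in the order damp, blue, south, west):
  F F F F  ✗ fails (blue)
  F F F T  ✗ fails (south || !west)
  F F T F  ✗ fails (damp || !south)
  F F T T  ✗ fails (blue || !south || !west)
  F T F F  ✓ satisfies all
  F T F T  ✗ fails (south || !west)
  F T T F  ✗ fails (damp || !south)
  F T T T  ✗ fails (!west || !south || damp)
  T F F F  ✗ fails (!damp || south || blue)
  T F F T  ✗ fails (south || !west)
  T F T F  ✗ fails (blue)
  T F T T  ✗ fails (blue || !south || !west)
  T T F F  ✗ fails (!blue || !damp)
  T T F T  ✗ fails (!blue || !damp)
  T T T F  ✗ fails (!blue || !damp)
  T T T T  ✗ fails (!blue || !damp)
1 of the 16 rows is a model.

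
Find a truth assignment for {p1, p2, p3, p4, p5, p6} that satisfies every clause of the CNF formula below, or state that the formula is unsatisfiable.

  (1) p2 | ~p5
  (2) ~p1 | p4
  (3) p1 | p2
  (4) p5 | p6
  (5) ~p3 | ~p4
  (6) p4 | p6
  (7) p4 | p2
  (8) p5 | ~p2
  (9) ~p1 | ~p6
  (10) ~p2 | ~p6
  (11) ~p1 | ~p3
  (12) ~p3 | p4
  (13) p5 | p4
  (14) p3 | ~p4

UNSATISFIABLE

Case p2 = 1:
From the singleton clause (p5), p5 = 1.
From the singleton clause (~p6), p6 = 0.
From the singleton clause (p4), p4 = 1.
From the singleton clause (~p3), p3 = 0.
But (p3) is also a unit clause — contradiction.
Backtrack on p2: now try p2 = 0.
From the singleton clause (~p5), p5 = 0.
From the singleton clause (p1), p1 = 1.
From the singleton clause (p4), p4 = 1.
From the singleton clause (p6), p6 = 1.
But (~p6) is also a unit clause — contradiction.
Either choice for p2 ends in contradiction.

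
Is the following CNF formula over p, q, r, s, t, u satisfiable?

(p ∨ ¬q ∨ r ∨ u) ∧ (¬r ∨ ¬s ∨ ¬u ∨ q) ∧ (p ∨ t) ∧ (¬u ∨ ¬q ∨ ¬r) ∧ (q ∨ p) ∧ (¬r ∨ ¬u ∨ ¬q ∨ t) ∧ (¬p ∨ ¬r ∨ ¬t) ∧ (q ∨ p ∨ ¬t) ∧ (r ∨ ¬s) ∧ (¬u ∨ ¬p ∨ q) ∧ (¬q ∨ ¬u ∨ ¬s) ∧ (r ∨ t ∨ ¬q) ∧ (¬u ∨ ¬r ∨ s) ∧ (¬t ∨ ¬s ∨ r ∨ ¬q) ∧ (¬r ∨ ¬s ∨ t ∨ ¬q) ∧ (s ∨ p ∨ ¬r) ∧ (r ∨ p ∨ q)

Yes, satisfiable

Suppose p = True.
Suppose r = False.
(¬s) alone gives s = False.
Suppose u = True.
(q) alone gives q = True.
(t) alone gives t = True.
Every clause now holds.
A satisfying assignment: p ↦ True, q ↦ True, r ↦ False, s ↦ False, t ↦ True, u ↦ True.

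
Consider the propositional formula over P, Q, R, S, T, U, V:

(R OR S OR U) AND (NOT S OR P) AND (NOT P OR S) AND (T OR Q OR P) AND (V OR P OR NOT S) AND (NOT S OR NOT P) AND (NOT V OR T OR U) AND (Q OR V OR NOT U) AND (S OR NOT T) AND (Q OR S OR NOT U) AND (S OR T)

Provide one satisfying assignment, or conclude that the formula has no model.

UNSATISFIABLE

Branch on S: set S = false.
(NOT P) alone gives P = false.
(NOT T) alone gives T = false.
But (T) is also a unit clause — contradiction.
Undo S and try S = true.
(P) alone gives P = true.
But (NOT P) is also a unit clause — contradiction.
Neither S = true nor S = false works.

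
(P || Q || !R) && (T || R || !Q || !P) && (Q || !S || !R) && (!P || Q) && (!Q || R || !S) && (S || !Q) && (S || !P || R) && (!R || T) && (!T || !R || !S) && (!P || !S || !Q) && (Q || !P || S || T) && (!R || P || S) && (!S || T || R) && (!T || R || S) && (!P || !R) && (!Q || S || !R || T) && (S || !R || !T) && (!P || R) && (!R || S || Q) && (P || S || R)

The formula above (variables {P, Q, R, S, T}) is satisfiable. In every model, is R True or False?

False

Suppose R = true.
The clause (T) is unit, so T = true.
The clause (!S) is unit, so S = false.
That conflicts with the unit clause (S).
So every satisfying assignment has R = False.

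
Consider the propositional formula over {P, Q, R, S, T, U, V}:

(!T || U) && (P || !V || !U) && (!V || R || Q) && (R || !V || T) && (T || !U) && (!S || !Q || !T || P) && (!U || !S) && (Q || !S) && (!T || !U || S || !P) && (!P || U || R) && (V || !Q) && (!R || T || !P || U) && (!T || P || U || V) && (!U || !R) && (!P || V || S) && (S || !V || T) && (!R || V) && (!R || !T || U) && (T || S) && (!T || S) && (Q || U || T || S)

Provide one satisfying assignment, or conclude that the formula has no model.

P=false, Q=true, R=true, S=true, T=false, U=false, V=true

Try T = false.
From the singleton clause (!U), U = false.
From the singleton clause (S), S = true.
From the singleton clause (Q), Q = true.
From the singleton clause (V), V = true.
From the singleton clause (R), R = true.
From the singleton clause (!P), P = false.
This assignment satisfies each clause.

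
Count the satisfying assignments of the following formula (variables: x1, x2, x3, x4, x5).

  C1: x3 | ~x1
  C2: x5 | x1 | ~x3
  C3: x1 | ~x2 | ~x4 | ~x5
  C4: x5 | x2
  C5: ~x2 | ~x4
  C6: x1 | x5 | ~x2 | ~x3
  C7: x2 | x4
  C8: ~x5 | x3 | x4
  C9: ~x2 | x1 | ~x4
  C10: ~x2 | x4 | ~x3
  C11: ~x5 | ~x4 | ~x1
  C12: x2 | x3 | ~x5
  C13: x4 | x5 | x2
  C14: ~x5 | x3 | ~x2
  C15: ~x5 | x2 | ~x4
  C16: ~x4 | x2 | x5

There are 2^5 = 32 truth assignments over (x1, x2, x3, x4, x5).
Split on x5. With x5 = 1, the clauses containing x5 are satisfied and ~x5 drops from the rest; 0 of the 2^4 = 16 assignments to the other variables satisfy what remains.
With x5 = 0, by the same count on the reduced clause set, 1 assignment works.
Total: 0 + 1 = 1.

1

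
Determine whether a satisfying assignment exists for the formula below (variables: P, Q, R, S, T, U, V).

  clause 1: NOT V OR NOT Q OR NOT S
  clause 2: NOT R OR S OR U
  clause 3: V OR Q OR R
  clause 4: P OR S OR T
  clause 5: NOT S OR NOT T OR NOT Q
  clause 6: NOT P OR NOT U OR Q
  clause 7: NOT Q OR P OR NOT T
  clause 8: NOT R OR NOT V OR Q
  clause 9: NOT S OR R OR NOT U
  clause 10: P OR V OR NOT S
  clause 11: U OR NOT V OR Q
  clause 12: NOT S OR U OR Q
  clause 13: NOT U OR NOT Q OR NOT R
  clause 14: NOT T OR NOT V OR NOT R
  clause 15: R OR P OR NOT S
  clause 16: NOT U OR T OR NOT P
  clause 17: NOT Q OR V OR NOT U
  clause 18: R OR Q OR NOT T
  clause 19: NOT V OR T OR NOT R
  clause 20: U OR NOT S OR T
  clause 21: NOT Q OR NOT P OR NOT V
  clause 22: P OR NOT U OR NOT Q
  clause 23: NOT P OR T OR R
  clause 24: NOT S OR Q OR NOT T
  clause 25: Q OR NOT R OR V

Try V = false.
Try Q = true.
(NOT U) alone gives U = false.
Try R = false.
Try S = false.
Try P = true.
(T) alone gives T = true.
This assignment satisfies each clause.
A satisfying assignment: P ↦ true,  Q ↦ true,  R ↦ false,  S ↦ false,  T ↦ true,  U ↦ false,  V ↦ false.

Yes, satisfiable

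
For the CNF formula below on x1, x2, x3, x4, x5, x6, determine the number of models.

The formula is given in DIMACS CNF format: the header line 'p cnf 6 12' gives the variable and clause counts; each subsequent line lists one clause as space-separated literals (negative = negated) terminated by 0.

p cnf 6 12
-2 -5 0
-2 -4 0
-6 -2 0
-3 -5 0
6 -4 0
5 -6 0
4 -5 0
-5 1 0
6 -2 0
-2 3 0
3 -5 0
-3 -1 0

There are 2^6 = 64 truth assignments over (x1, x2, x3, x4, x5, x6).
Split on x1. With x1 = True, the clauses containing x1 are satisfied and ¬x1 drops from the rest; 1 of the 2^5 = 32 assignments to the other variables satisfy what remains.
With x1 = False, by the same count on the reduced clause set, 2 assignments work.
Total: 1 + 2 = 3.

3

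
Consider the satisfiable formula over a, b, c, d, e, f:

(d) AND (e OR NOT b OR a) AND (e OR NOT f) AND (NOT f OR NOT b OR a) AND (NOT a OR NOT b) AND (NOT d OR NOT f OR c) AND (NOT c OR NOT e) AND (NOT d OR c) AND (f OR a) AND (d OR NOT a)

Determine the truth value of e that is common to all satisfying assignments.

Suppose e = true.
Unit clause (d) forces d = true.
Unit clause (NOT c) forces c = false.
But (c) is also a unit clause — contradiction.
So every satisfying assignment has e = False.

False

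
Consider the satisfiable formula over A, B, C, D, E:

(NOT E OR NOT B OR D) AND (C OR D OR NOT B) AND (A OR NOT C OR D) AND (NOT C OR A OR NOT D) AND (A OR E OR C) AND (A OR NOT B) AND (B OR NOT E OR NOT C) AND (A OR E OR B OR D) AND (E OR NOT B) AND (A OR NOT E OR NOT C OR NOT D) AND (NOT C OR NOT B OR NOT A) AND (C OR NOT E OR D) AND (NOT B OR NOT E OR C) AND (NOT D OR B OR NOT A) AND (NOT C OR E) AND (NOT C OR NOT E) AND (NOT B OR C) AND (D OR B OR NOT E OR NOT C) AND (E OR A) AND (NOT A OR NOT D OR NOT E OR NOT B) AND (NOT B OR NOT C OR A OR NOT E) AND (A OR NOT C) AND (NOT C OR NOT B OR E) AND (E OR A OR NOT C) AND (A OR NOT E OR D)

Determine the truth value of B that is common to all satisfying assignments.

Suppose B = true.
(A) alone gives A = true.
(E) alone gives E = true.
(D) alone gives D = true.
But (NOT D) is also a unit clause — contradiction.
So every satisfying assignment has B = False.

False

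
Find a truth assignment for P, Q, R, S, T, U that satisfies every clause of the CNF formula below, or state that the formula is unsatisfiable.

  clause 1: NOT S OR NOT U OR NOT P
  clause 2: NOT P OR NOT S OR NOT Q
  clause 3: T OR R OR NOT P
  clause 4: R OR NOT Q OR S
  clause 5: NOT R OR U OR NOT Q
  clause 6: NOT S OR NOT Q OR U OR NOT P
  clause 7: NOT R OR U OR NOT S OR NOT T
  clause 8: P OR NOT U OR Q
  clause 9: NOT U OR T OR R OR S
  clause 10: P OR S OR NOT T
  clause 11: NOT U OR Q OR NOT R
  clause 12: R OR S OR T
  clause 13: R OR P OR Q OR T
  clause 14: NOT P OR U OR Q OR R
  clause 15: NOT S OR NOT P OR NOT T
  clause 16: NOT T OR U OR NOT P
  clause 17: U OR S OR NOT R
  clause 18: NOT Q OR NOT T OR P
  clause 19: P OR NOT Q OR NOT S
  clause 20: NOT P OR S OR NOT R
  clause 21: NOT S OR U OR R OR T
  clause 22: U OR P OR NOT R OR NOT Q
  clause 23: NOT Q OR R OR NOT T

P=false, Q=false, R=true, S=true, T=false, U=false

Suppose S = true.
Suppose U = false.
Suppose P = false.
The clause (NOT Q) is unit, so Q = false.
Suppose R = true.
The clause (NOT T) is unit, so T = false.
All clauses are satisfied.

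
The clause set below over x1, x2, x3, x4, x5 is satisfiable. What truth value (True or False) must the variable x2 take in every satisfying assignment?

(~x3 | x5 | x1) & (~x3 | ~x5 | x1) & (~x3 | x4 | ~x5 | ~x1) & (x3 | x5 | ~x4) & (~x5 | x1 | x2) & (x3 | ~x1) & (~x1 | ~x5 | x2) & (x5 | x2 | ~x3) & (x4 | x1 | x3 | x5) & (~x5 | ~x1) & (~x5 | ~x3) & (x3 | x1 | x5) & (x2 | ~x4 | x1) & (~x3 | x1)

True

Suppose x2 = 0.
Branch on x5: set x5 = 0.
Unit clause (~x3) forces x3 = 0.
Unit clause (~x4) forces x4 = 0.
Unit clause (~x1) forces x1 = 0.
Now (x1) is unsatisfied and unit — conflict.
Backtrack on x5: now try x5 = 1.
Unit clause (x1) forces x1 = 1.
Now (~x1) is unsatisfied and unit — conflict.
Either choice for x5 ends in contradiction.
So every satisfying assignment has x2 = True.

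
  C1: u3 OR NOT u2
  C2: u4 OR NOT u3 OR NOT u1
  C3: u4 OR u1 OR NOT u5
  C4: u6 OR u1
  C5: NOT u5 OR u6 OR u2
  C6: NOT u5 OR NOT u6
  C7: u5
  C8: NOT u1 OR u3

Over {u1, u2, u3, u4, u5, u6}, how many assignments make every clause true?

1

There are 2^6 = 64 truth assignments over (u1, u2, u3, u4, u5, u6).
Split on u1. With u1 = true, the clauses containing u1 are satisfied and NOT u1 drops from the rest; 1 of the 2^5 = 32 assignments to the other variables satisfy what remains.
With u1 = false, by the same count on the reduced clause set, 0 assignments work.
Total: 1 + 0 = 1.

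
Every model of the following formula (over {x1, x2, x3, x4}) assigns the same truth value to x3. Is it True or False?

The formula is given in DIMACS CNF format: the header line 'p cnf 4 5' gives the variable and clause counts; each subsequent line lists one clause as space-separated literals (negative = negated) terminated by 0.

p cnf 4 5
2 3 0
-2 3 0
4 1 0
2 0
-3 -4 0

True

Suppose x3 = False.
The clause (x2) is unit, so x2 = True.
That conflicts with the unit clause (¬x2).
So every satisfying assignment has x3 = True.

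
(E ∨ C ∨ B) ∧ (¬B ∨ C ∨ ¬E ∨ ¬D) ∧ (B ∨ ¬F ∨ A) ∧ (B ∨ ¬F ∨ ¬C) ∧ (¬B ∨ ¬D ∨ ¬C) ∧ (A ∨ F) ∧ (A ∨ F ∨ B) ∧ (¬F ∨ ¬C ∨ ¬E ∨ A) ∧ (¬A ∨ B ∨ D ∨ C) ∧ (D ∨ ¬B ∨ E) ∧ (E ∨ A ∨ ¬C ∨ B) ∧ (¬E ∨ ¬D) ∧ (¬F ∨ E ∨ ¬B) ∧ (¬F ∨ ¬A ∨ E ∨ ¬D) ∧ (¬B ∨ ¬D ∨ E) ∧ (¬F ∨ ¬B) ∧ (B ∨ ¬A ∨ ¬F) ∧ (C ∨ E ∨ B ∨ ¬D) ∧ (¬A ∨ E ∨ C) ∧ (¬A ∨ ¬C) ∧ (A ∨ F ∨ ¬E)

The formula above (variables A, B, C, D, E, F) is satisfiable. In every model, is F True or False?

False

Suppose F = True.
Unit clause (¬B) forces B = False.
Unit clause (A) forces A = True.
But (¬A) is also a unit clause — contradiction.
So every satisfying assignment has F = False.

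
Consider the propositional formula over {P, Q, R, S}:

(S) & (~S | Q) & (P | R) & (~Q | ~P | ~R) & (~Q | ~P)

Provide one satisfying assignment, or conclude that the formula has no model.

The clause (S) is unit, so S = 1.
The clause (Q) is unit, so Q = 1.
The clause (~P) is unit, so P = 0.
The clause (R) is unit, so R = 1.
All clauses are satisfied.

P: 0, Q: 1, R: 1, S: 1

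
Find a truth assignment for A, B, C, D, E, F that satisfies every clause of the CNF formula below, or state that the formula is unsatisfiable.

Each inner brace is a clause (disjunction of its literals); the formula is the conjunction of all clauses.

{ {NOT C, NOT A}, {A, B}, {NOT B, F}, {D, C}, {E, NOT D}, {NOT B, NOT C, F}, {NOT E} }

A: false,  B: true,  C: true,  D: false,  E: false,  F: true

Unit clause (NOT E) forces E = false.
Unit clause (NOT D) forces D = false.
Unit clause (C) forces C = true.
Unit clause (NOT A) forces A = false.
Unit clause (B) forces B = true.
Unit clause (F) forces F = true.
This assignment satisfies each clause.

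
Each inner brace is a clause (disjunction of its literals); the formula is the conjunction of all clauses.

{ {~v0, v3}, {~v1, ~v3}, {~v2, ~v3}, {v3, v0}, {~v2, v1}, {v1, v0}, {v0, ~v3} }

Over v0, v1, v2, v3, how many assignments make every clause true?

There are 2^4 = 16 truth assignments over (v0, v1, v2, v3).
Check each against the 7 clauses (columns in the order v0, v1, v2, v3):
  F F F F  ✗ fails (v3 | v0)
  F F F T  ✗ fails (v1 | v0)
  F F T F  ✗ fails (v3 | v0)
  F F T T  ✗ fails (~v2 | ~v3)
  F T F F  ✗ fails (v3 | v0)
  F T F T  ✗ fails (~v1 | ~v3)
  F T T F  ✗ fails (v3 | v0)
  F T T T  ✗ fails (~v1 | ~v3)
  T F F F  ✗ fails (~v0 | v3)
  T F F T  ✓ satisfies all
  T F T F  ✗ fails (~v0 | v3)
  T F T T  ✗ fails (~v2 | ~v3)
  T T F F  ✗ fails (~v0 | v3)
  T T F T  ✗ fails (~v1 | ~v3)
  T T T F  ✗ fails (~v0 | v3)
  T T T T  ✗ fails (~v1 | ~v3)
1 of the 16 rows is a model.

1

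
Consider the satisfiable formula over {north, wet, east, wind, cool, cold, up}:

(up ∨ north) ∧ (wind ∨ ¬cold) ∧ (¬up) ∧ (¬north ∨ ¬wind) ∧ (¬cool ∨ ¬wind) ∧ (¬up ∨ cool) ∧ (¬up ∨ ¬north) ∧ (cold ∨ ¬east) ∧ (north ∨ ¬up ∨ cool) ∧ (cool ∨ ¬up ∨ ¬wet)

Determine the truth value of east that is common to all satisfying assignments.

False

Suppose east = True.
The clause (¬up) is unit, so up = False.
The clause (north) is unit, so north = True.
The clause (¬wind) is unit, so wind = False.
The clause (¬cold) is unit, so cold = False.
That conflicts with the unit clause (cold).
So every satisfying assignment has east = False.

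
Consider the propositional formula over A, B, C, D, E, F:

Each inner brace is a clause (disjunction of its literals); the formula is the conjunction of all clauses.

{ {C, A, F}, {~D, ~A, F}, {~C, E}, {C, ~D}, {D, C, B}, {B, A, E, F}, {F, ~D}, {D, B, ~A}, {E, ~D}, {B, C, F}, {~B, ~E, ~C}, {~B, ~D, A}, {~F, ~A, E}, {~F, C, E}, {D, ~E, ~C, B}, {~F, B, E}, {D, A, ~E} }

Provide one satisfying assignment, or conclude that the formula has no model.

A: 1, B: 1, C: 0, D: 0, E: 0, F: 0

Suppose C = 0.
(~D) alone gives D = 0.
(B) alone gives B = 1.
Suppose A = 1.
Suppose F = 0.
All clauses hold; E can take either value.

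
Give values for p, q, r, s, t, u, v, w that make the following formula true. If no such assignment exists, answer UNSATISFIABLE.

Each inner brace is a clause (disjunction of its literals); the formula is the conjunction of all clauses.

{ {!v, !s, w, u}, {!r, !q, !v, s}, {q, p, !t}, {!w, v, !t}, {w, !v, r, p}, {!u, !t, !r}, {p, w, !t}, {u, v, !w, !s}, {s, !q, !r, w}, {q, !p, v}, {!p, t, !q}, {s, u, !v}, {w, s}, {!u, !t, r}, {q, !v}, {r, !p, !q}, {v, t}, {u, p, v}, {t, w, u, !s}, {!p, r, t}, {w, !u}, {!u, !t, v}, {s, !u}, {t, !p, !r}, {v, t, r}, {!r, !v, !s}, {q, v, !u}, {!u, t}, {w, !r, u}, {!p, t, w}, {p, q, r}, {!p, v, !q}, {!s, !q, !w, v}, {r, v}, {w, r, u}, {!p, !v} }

p ↦ false; q ↦ true; r ↦ false; s ↦ true; t ↦ false; u ↦ false; v ↦ true; w ↦ true

Try w = true.
Try v = true.
From the singleton clause (q), q = true.
From the singleton clause (!p), p = false.
Try r = false.
Try s = true.
Try u = false.
Every clause is now satisfied; t is unconstrained.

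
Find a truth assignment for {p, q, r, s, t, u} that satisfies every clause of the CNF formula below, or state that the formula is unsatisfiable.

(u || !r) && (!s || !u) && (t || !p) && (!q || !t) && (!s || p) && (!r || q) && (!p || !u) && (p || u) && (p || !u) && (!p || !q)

Suppose u = false.
Unit clause (!r) forces r = false.
Unit clause (p) forces p = true.
Unit clause (t) forces t = true.
Unit clause (!q) forces q = false.
All clauses hold; s can take either value.

p ↦ true,  q ↦ false,  r ↦ false,  s ↦ true,  t ↦ true,  u ↦ false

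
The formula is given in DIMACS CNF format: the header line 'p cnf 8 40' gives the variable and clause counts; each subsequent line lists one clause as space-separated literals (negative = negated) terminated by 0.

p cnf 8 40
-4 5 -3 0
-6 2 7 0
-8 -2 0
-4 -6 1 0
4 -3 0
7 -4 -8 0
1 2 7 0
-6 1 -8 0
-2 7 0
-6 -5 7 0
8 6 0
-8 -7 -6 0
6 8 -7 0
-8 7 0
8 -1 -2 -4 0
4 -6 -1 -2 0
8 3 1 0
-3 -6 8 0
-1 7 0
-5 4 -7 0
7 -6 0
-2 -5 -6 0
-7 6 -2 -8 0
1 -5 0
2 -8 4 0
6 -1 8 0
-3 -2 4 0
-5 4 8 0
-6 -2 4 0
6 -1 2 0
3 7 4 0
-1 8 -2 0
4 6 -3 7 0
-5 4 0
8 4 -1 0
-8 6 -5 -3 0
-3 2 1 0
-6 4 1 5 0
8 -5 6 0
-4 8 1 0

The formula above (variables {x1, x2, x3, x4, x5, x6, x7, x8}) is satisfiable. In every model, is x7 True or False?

Suppose x7 = False.
(¬x2) alone gives x2 = False.
(¬x6) alone gives x6 = False.
(x1) alone gives x1 = True.
That conflicts with the unit clause (¬x1).
So every satisfying assignment has x7 = True.

True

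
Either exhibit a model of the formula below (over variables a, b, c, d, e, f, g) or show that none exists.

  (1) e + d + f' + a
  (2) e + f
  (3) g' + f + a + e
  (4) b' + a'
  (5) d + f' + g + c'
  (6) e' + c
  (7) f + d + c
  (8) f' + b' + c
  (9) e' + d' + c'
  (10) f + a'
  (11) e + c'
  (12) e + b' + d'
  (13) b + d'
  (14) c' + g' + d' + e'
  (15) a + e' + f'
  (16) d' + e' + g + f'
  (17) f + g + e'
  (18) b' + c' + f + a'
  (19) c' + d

a=1, b=0, c=0, d=0, e=0, f=1, g=1

Branch on e: set e = 0.
(f) alone gives f = 1.
(c') alone gives c = 0.
(b') alone gives b = 0.
(d') alone gives d = 0.
(a) alone gives a = 1.
No clause remains; g is free.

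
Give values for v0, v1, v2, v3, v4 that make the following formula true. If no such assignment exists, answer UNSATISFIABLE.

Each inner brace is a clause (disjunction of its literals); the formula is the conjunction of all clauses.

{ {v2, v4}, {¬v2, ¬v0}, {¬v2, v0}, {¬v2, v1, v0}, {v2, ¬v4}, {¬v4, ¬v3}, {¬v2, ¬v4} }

Case v2 = True:
From the singleton clause (¬v0), v0 = False.
That conflicts with the unit clause (v0).
Undo v2 and try v2 = False.
From the singleton clause (v4), v4 = True.
That conflicts with the unit clause (¬v4).
Either choice for v2 ends in contradiction.

UNSATISFIABLE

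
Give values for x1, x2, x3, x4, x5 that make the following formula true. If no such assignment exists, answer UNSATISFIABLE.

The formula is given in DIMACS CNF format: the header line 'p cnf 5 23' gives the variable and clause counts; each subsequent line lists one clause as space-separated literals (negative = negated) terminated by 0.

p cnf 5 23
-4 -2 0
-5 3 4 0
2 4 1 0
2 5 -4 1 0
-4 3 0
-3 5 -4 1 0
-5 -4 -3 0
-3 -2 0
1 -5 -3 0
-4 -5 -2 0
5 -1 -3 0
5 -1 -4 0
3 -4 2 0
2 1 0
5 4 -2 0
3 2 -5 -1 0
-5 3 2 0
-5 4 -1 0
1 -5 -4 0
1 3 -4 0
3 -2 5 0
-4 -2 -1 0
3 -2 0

x1: True; x2: False; x3: False; x4: False; x5: False

Case x4 = False:
Case x5 = False:
Unit clause (¬x2) forces x2 = False.
Unit clause (x1) forces x1 = True.
Unit clause (¬x3) forces x3 = False.
Every clause now holds.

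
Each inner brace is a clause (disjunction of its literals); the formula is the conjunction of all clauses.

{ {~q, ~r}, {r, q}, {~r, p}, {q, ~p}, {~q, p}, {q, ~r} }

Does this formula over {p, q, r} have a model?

Case q = 1:
From the singleton clause (~r), r = 0.
From the singleton clause (p), p = 1.
Every clause now holds.
A satisfying assignment: p: 1, q: 1, r: 0.

Satisfiable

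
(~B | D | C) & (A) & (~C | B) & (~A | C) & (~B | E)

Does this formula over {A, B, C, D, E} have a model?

(A) alone gives A = 1.
(C) alone gives C = 1.
(B) alone gives B = 1.
(E) alone gives E = 1.
No clause remains; D is free.
A satisfying assignment: A: 1,  B: 1,  C: 1,  D: 1,  E: 1.

Satisfiable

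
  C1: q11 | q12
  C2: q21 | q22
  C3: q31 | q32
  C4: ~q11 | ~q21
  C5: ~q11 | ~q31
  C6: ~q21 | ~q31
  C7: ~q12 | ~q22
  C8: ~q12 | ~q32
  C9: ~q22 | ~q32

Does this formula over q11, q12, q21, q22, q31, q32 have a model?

Case q11 = 1:
From the singleton clause (~q21), q21 = 0.
From the singleton clause (q22), q22 = 1.
From the singleton clause (~q31), q31 = 0.
From the singleton clause (q32), q32 = 1.
That conflicts with the unit clause (~q32).
Undo q11 and try q11 = 0.
From the singleton clause (q12), q12 = 1.
From the singleton clause (~q22), q22 = 0.
From the singleton clause (q21), q21 = 1.
From the singleton clause (~q31), q31 = 0.
From the singleton clause (q32), q32 = 1.
That conflicts with the unit clause (~q32).
Neither q11 = 1 nor q11 = 0 works.
No assignment satisfies every clause.

Unsatisfiable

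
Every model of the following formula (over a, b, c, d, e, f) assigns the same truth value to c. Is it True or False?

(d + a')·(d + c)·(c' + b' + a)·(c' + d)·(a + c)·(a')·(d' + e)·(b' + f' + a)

True

Suppose c = 0.
(d) alone gives d = 1.
(a) alone gives a = 1.
But (a') is also a unit clause — contradiction.
So every satisfying assignment has c = True.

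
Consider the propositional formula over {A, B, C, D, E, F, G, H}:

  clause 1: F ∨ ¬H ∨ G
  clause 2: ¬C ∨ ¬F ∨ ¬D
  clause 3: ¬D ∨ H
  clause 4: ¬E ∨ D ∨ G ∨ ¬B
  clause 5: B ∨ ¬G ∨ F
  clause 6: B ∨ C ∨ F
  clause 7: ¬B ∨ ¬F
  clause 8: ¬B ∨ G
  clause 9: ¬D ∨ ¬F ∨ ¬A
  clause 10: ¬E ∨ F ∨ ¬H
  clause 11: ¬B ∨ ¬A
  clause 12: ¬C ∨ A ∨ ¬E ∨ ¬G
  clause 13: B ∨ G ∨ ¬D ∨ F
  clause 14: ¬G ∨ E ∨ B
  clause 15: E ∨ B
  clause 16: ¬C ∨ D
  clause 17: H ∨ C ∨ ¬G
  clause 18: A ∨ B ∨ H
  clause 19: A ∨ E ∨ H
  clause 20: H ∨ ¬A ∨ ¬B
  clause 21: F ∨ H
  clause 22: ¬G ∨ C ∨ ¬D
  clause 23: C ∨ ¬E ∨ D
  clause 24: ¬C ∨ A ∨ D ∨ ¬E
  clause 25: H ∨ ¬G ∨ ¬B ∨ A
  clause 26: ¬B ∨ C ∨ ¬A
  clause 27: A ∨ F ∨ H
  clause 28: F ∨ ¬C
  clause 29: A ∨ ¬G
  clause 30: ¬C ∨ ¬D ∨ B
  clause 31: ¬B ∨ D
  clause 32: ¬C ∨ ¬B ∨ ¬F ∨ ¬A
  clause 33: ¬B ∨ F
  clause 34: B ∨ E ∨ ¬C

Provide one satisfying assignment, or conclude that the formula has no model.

Try D = True.
(H) alone gives H = True.
Try F = True.
(¬C) alone gives C = False.
(¬B) alone gives B = False.
(¬A) alone gives A = False.
(E) alone gives E = True.
(¬G) alone gives G = False.
This assignment satisfies each clause.

A=False,  B=False,  C=False,  D=True,  E=True,  F=True,  G=False,  H=True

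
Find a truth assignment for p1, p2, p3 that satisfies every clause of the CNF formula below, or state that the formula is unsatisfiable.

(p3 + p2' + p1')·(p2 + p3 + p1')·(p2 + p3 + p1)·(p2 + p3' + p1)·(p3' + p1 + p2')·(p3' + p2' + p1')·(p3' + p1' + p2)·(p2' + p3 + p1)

Try p3 = 1.
Try p2 = 1.
From the singleton clause (p1), p1 = 1.
Now (p1') is unsatisfied and unit — conflict.
That branch fails; take p2 = 0 instead.
From the singleton clause (p1), p1 = 1.
Now (p1') is unsatisfied and unit — conflict.
Both values of p2 lead to a conflict.
That branch fails; take p3 = 0 instead.
Try p2 = 0.
From the singleton clause (p1'), p1 = 0.
Now (p1) is unsatisfied and unit — conflict.
That branch fails; take p2 = 1 instead.
From the singleton clause (p1'), p1 = 0.
Now (p1) is unsatisfied and unit — conflict.
Both values of p2 lead to a conflict.
Both values of p3 lead to a conflict.

UNSATISFIABLE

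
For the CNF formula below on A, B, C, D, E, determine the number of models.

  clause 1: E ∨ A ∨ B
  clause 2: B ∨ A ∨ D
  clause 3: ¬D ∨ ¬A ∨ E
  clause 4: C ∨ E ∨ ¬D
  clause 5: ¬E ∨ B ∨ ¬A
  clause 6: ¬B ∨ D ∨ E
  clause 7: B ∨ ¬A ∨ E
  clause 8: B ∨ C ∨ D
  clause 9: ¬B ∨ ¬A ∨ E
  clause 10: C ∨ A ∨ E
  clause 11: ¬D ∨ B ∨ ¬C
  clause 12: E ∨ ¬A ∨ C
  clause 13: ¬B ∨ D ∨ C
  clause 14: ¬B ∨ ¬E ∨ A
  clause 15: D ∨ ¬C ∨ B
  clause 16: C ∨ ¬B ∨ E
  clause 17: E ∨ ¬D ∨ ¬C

4

There are 2^5 = 32 truth assignments over (A, B, C, D, E).
Split on D. With D = True, the clauses containing D are satisfied and ¬D drops from the rest; 3 of the 2^4 = 16 assignments to the other variables satisfy what remains.
With D = False, by the same count on the reduced clause set, 1 assignment works.
(One model: A=F, B=F, C=F, D=T, E=T.)
Total: 3 + 1 = 4.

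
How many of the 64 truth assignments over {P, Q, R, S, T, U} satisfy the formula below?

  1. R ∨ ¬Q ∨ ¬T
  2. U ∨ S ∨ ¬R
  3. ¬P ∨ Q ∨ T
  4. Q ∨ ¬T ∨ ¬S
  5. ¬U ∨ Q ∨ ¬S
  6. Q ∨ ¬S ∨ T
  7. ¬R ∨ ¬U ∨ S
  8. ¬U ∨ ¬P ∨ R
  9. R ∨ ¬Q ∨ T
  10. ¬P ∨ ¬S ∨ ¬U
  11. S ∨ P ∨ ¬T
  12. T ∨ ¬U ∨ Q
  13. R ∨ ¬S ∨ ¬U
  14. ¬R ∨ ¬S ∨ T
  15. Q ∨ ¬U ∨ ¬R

There are 2^6 = 64 truth assignments over (P, Q, R, S, T, U).
Split on R. With R = True, the clauses containing R are satisfied and ¬R drops from the rest; 3 of the 2^5 = 32 assignments to the other variables satisfy what remains.
With R = False, by the same count on the reduced clause set, 2 assignments work.
(One model: P=F, Q=F, R=F, S=F, T=F, U=F.)
Total: 3 + 2 = 5.

5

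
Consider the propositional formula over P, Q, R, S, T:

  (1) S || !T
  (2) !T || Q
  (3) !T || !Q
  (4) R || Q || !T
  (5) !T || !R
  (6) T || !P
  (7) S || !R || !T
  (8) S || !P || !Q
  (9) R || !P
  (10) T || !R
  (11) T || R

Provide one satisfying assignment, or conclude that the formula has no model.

Case S = true:
Case T = false:
Unit clause (!P) forces P = false.
Unit clause (!R) forces R = false.
That conflicts with the unit clause (R).
So T must be the other value — set T = true.
Unit clause (Q) forces Q = true.
That conflicts with the unit clause (!Q).
Neither T = true nor T = false works.
So S must be the other value — set S = false.
Unit clause (!T) forces T = false.
Unit clause (!P) forces P = false.
Unit clause (!R) forces R = false.
That conflicts with the unit clause (R).
Neither S = true nor S = false works.

UNSATISFIABLE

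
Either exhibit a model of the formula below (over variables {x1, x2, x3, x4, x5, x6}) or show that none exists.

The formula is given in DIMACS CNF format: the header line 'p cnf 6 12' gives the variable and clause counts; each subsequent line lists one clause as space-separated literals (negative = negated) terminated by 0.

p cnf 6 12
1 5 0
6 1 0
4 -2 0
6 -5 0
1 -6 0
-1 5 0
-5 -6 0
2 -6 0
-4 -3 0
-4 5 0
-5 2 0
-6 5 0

Suppose x1 = True.
Unit clause (x5) forces x5 = True.
Unit clause (x6) forces x6 = True.
Now (¬x6) is unsatisfied and unit — conflict.
That branch fails; take x1 = False instead.
Unit clause (x5) forces x5 = True.
Unit clause (x6) forces x6 = True.
Now (¬x6) is unsatisfied and unit — conflict.
Either choice for x1 ends in contradiction.

UNSATISFIABLE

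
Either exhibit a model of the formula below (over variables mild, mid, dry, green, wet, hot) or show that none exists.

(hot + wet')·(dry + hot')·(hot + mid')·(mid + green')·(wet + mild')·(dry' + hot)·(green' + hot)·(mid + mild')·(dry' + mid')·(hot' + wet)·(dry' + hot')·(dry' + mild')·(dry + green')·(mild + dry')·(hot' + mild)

Try hot = 0.
The clause (wet') is unit, so wet = 0.
The clause (mid') is unit, so mid = 0.
The clause (green') is unit, so green = 0.
The clause (mild') is unit, so mild = 0.
The clause (dry') is unit, so dry = 0.
All clauses are satisfied.

mild ↦ 0; mid ↦ 0; dry ↦ 0; green ↦ 0; wet ↦ 0; hot ↦ 0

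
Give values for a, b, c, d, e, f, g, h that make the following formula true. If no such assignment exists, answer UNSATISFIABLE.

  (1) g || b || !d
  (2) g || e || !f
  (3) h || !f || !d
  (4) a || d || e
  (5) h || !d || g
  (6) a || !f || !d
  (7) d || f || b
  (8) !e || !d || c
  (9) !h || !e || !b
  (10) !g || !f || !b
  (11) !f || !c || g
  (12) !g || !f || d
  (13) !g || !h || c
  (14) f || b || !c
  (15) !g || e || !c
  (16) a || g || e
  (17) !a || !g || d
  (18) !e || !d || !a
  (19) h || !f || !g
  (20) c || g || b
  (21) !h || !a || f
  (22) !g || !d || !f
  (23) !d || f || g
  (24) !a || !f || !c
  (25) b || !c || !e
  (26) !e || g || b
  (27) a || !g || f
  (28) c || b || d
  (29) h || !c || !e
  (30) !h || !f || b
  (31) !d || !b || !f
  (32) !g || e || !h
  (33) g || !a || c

a ↦ true, b ↦ true, c ↦ true, d ↦ false, e ↦ false, f ↦ false, g ↦ false, h ↦ false

Branch on g: set g = false.
Branch on b: set b = true.
Branch on e: set e = false.
Unit clause (!f) forces f = false.
Unit clause (a) forces a = true.
Unit clause (!h) forces h = false.
Unit clause (!d) forces d = false.
Unit clause (c) forces c = true.
Every clause now holds.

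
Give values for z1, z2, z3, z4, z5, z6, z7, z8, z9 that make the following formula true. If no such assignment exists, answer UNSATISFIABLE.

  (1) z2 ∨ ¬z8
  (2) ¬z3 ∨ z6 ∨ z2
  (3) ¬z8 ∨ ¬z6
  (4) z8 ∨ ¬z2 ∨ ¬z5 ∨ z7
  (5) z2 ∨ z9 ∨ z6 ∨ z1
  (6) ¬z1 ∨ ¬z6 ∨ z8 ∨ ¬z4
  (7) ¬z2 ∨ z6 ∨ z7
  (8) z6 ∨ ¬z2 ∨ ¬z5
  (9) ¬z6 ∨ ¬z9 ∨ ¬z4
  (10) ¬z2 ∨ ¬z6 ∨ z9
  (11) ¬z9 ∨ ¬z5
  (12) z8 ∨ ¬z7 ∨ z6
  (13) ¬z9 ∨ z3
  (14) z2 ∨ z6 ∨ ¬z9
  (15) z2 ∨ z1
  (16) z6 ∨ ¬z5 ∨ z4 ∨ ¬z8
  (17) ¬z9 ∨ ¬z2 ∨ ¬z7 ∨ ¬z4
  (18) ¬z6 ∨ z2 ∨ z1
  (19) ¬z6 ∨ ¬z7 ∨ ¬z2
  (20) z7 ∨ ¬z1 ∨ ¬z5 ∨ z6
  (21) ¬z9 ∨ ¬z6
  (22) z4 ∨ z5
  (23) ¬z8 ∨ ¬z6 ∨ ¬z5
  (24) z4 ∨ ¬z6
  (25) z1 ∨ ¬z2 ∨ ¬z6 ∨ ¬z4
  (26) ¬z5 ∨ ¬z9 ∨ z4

Suppose z2 = True.
Suppose z8 = True.
From the singleton clause (¬z6), z6 = False.
From the singleton clause (z7), z7 = True.
From the singleton clause (¬z5), z5 = False.
From the singleton clause (z4), z4 = True.
From the singleton clause (¬z9), z9 = False.
No clause remains; z1, z3 are free.

z1=False, z2=True, z3=True, z4=True, z5=False, z6=False, z7=True, z8=True, z9=False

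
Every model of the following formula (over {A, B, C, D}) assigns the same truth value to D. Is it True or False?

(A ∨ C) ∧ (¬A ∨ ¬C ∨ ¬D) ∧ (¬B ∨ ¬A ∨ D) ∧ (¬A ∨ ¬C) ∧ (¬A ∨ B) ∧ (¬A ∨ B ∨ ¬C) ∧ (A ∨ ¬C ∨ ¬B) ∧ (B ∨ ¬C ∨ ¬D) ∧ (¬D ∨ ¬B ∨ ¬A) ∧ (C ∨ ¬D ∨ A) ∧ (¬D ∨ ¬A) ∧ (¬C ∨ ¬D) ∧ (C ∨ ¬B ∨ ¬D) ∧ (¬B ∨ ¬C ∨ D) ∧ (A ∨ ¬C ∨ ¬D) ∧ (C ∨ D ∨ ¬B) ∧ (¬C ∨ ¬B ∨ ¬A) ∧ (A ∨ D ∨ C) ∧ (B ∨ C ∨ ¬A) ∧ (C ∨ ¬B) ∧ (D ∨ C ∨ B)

Suppose D = True.
From the singleton clause (¬A), A = False.
From the singleton clause (C), C = True.
Now (¬C) is unsatisfied and unit — conflict.
So every satisfying assignment has D = False.

False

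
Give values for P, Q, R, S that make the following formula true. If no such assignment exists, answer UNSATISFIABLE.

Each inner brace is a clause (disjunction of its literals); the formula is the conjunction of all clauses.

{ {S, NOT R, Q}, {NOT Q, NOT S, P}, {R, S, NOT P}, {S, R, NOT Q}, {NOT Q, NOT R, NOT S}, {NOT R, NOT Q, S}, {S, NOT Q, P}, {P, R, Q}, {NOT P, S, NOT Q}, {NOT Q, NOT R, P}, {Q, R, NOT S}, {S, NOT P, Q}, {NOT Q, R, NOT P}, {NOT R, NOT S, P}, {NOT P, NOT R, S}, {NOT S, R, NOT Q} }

Try S = true.
Try Q = false.
Unit clause (R) forces R = true.
Unit clause (P) forces P = true.
Every clause now holds.

P=true, Q=false, R=true, S=true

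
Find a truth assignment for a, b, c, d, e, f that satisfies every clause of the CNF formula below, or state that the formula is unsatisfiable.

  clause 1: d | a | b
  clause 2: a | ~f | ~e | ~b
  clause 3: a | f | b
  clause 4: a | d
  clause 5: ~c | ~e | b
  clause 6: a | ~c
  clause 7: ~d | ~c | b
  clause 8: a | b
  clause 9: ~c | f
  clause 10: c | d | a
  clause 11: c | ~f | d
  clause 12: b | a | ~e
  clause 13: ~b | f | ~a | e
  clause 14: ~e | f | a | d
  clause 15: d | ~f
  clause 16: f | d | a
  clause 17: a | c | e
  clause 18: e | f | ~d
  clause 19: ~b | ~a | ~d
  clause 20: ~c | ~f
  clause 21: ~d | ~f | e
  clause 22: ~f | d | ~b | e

Try a = 1.
Try c = 0.
Try f = 0.
Try b = 0.
Try e = 0.
From the singleton clause (~d), d = 0.
This assignment satisfies each clause.

a=1; b=0; c=0; d=0; e=0; f=0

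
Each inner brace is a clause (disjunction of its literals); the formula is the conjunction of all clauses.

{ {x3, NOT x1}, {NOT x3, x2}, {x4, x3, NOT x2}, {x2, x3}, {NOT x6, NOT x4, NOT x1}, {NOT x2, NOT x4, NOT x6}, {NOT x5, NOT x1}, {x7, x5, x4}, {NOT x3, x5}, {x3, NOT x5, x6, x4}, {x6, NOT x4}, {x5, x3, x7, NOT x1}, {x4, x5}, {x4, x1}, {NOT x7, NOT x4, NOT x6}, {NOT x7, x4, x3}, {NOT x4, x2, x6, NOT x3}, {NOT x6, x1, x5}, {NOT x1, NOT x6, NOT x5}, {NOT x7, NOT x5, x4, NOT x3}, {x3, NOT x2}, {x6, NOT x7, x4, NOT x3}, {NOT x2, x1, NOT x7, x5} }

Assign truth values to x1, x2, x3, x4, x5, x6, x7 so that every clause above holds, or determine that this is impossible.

UNSATISFIABLE

Try x3 = true.
The clause (x2) is unit, so x2 = true.
The clause (x5) is unit, so x5 = true.
The clause (NOT x1) is unit, so x1 = false.
The clause (x4) is unit, so x4 = true.
The clause (NOT x6) is unit, so x6 = false.
But (x6) is also a unit clause — contradiction.
Undo x3 and try x3 = false.
The clause (NOT x1) is unit, so x1 = false.
The clause (x2) is unit, so x2 = true.
But (NOT x2) is also a unit clause — contradiction.
Neither x3 = true nor x3 = false works.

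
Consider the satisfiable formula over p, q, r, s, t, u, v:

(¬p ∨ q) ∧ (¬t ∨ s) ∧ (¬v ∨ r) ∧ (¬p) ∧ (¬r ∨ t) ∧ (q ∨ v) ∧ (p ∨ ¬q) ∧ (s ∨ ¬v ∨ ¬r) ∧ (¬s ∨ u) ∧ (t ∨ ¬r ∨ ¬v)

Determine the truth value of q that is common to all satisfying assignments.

Suppose q = True.
(¬p) alone gives p = False.
But (p) is also a unit clause — contradiction.
So every satisfying assignment has q = False.

False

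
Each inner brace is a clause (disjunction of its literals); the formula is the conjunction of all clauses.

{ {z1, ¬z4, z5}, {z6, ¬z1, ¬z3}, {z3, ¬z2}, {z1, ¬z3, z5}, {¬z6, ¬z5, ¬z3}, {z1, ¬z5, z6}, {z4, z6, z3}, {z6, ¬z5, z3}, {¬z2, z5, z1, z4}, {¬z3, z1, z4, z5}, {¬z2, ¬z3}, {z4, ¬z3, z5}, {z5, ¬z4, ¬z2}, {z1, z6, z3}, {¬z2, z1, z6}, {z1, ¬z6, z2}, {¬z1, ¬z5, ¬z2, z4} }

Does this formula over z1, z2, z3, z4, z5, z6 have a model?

Try z3 = False.
The clause (¬z2) is unit, so z2 = False.
Try z4 = False.
The clause (z6) is unit, so z6 = True.
The clause (z1) is unit, so z1 = True.
Every clause is now satisfied; z5 is unconstrained.
A satisfying assignment: z1: True, z2: False, z3: False, z4: False, z5: False, z6: True.

Yes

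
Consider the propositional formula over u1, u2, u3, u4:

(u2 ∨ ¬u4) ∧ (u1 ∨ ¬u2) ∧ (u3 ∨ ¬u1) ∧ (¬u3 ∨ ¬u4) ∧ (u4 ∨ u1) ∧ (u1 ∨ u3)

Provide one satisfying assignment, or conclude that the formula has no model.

u1 ↦ True, u2 ↦ False, u3 ↦ True, u4 ↦ False

Suppose u2 = False.
From the singleton clause (¬u4), u4 = False.
From the singleton clause (u1), u1 = True.
From the singleton clause (u3), u3 = True.
All clauses are satisfied.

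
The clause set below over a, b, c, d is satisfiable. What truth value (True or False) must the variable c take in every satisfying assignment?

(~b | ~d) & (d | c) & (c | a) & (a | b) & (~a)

Suppose c = 0.
The clause (d) is unit, so d = 1.
The clause (~b) is unit, so b = 0.
The clause (a) is unit, so a = 1.
But (~a) is also a unit clause — contradiction.
So every satisfying assignment has c = True.

True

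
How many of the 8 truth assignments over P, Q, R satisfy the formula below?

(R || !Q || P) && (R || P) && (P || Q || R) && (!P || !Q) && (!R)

There are 2^3 = 8 truth assignments over (P, Q, R).
Check each against the 5 clauses (columns in the order P, Q, R):
  F F F  ✗ fails (R || P)
  F F T  ✗ fails (!R)
  F T F  ✗ fails (R || !Q || P)
  F T T  ✗ fails (!R)
  T F F  ✓ satisfies all
  T F T  ✗ fails (!R)
  T T F  ✗ fails (!P || !Q)
  T T T  ✗ fails (!P || !Q)
1 of the 8 rows is a model.

1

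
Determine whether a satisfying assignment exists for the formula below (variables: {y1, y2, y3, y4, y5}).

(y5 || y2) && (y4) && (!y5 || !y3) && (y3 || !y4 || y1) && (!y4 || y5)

The clause (y4) is unit, so y4 = true.
The clause (y5) is unit, so y5 = true.
The clause (!y3) is unit, so y3 = false.
The clause (y1) is unit, so y1 = true.
No clause remains; y2 is free.
A satisfying assignment: y1 ↦ true; y2 ↦ false; y3 ↦ false; y4 ↦ true; y5 ↦ true.

Yes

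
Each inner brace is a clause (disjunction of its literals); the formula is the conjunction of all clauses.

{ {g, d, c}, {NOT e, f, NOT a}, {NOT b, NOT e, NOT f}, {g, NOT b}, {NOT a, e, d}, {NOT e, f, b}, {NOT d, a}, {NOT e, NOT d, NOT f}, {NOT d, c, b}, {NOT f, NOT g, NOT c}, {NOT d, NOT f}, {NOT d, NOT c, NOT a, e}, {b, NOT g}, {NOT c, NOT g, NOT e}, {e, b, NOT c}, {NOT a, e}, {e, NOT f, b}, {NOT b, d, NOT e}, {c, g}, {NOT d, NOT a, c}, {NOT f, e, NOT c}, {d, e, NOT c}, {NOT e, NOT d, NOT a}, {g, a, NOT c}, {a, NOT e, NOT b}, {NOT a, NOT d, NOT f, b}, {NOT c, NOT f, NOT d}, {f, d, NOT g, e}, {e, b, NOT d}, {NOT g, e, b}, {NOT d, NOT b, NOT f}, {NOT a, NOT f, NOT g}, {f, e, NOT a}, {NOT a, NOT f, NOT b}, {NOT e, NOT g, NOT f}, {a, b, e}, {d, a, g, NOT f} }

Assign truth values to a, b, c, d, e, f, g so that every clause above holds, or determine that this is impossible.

Suppose g = true.
Unit clause (b) forces b = true.
Suppose e = false.
Unit clause (NOT a) forces a = false.
Unit clause (NOT d) forces d = false.
Unit clause (NOT c) forces c = false.
Unit clause (f) forces f = true.
All clauses are satisfied.

a: false; b: true; c: false; d: false; e: false; f: true; g: true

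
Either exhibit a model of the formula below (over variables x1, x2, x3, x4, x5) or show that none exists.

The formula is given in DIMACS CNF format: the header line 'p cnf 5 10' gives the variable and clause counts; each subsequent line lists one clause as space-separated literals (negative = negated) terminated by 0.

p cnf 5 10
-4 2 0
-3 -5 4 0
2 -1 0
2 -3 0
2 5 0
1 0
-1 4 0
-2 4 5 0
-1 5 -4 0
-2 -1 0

(x1) alone gives x1 = True.
(x2) alone gives x2 = True.
That conflicts with the unit clause (¬x2).

UNSATISFIABLE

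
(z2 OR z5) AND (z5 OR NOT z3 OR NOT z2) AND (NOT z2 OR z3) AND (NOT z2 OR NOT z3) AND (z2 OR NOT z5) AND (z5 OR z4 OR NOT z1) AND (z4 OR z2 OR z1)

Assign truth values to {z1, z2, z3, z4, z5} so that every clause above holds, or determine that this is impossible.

UNSATISFIABLE

Case z2 = true:
Unit clause (z3) forces z3 = true.
Now (NOT z3) is unsatisfied and unit — conflict.
That branch fails; take z2 = false instead.
Unit clause (z5) forces z5 = true.
Now (NOT z5) is unsatisfied and unit — conflict.
Neither z2 = true nor z2 = false works.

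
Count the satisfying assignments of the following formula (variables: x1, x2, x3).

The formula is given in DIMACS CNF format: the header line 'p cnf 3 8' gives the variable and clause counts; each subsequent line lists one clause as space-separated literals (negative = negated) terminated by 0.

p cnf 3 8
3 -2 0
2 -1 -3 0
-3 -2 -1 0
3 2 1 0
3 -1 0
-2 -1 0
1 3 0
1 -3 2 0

There are 2^3 = 8 truth assignments over (x1, x2, x3).
Check each against the 8 clauses (columns in the order x1, x2, x3):
  F F F  ✗ fails (x3 ∨ x2 ∨ x1)
  F F T  ✗ fails (x1 ∨ ¬x3 ∨ x2)
  F T F  ✗ fails (x3 ∨ ¬x2)
  F T T  ✓ satisfies all
  T F F  ✗ fails (x3 ∨ ¬x1)
  T F T  ✗ fails (x2 ∨ ¬x1 ∨ ¬x3)
  T T F  ✗ fails (x3 ∨ ¬x2)
  T T T  ✗ fails (¬x3 ∨ ¬x2 ∨ ¬x1)
1 of the 8 rows is a model.

1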